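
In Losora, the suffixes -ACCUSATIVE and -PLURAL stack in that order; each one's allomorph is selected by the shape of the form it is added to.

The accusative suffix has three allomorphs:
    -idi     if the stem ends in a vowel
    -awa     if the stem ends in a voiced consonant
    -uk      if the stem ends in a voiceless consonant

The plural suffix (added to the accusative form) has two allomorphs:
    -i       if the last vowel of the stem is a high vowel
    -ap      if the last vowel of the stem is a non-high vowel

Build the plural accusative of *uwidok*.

uwidokuki

*uwidok* — final sound /k/ (a voiceless consonant) → -uk → *uwidokuk*.
The last vowel of the accusative form *uwidokuk* is /u/, which is a high vowel, so the plural suffix is -i, giving *uwidokuki*.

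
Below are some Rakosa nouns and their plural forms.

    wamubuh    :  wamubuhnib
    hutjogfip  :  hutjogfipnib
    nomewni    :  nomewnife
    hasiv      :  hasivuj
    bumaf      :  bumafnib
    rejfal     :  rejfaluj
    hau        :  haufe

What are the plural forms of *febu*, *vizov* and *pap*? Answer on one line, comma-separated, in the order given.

Looking at the final sound of each stem: -nib when the stem ends in a voiceless consonant (*wamubuh*, *hutjogfip*, *bumaf*); -uj when the stem ends in a voiced consonant (*hasiv*, *rejfal*); -fe when the stem ends in a vowel (*nomewni*, *hau*).
The final sound of *febu* is /u/, which is a vowel, so the suffix is -fe, giving *febufe*.
Since the final sound of *vizov* is /v/ (a voiced consonant), it takes -uj, giving *vizovuj*.
*pap* — final sound /p/ (a voiceless consonant) → -nib → *papnib*.

febufe, vizovuj, papnib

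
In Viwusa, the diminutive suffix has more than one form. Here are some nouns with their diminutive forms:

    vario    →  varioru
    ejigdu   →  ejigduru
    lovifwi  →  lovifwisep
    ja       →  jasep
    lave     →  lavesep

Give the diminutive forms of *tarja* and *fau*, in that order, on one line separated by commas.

tarjasep, fauru

The alternation tracks the last vowel of the stem — -ru when the last vowel of the stem is a rounded vowel (*vario*, *ejigdu*); -sep when the last vowel of the stem is an unrounded vowel (*lovifwi*, *ja*, *lave*).
*tarja* — last vowel /a/ (an unrounded vowel) → -sep → *tarjasep*.
*fau*: last vowel = /u/, a rounded vowel → -ru → *fauru*.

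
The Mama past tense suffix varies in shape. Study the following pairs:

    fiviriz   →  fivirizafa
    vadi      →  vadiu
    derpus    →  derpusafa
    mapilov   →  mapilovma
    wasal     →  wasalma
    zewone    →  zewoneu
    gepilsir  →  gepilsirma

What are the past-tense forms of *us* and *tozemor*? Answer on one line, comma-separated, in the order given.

Looking at the final sound of each stem: -afa when the stem ends in a sibilant (*fiviriz*, *derpus*); -ma when the stem ends in a non-sibilant consonant (*mapilov*, *wasal*, *gepilsir*); -u when the stem ends in a vowel (*vadi*, *zewone*).
The final sound of *us* is /s/, which is a sibilant, so the suffix is -afa, giving *usafa*.
*tozemor*: final sound = /r/, a non-sibilant consonant → -ma → *tozemorma*.

usafa, tozemorma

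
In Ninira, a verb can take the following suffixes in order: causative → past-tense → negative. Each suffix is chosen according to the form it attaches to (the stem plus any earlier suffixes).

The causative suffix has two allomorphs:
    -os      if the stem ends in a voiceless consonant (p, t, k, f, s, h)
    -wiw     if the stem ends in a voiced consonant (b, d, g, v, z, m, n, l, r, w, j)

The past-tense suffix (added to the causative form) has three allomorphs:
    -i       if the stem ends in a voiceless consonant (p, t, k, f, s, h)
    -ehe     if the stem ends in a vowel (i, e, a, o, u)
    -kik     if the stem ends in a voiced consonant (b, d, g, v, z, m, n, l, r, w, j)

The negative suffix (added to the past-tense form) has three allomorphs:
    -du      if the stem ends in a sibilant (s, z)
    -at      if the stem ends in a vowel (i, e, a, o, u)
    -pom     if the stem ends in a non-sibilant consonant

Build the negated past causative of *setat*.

setatosiat

The final consonant of *setat* is /t/, which is voiceless, so the causative suffix is -os, giving *setatos*.
Since the final sound of the causative form *setatos* is /s/ (a voiceless consonant), it takes -i, giving *setatosi*.
Since the final sound of the past-tense form *setatosi* is /i/ (a vowel), it takes -at, giving *setatosiat*.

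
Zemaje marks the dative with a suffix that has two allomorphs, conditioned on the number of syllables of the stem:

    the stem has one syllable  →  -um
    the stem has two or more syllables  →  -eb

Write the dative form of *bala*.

balaeb

With 2 syllables, *bala* takes -eb → *balaeb*.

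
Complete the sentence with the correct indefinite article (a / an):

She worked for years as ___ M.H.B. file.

an

The indefinite article is chosen by the initial *sound* of the following word, not its spelling.
The initialism *M.H.B.* is read letter by letter; the first letter, M, is pronounced /ɛm/, which begins with a vowel sound.
So the article is *an*: She worked for years as an M.H.B. file.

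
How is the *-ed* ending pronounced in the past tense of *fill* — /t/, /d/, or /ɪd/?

The stem *fill* ends in a voiced sound other than /d/.
The -ed suffix is realized as /ɪd/ after /t, d/; as /t/ after other voiceless consonants; and as /d/ after other voiced sounds.
So -ed on *fill* is pronounced /d/.

/d/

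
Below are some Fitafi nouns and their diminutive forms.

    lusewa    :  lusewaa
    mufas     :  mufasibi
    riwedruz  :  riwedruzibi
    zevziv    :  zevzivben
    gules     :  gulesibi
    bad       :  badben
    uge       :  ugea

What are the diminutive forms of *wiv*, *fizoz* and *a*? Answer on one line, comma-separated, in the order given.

The suffix is conditioned by the final sound: -ibi when the stem ends in a sibilant (*mufas*, *riwedruz*, *gules*); -ben when the stem ends in a non-sibilant consonant (*zevziv*, *bad*); -a when the stem ends in a vowel (*lusewa*, *uge*).
The final sound of *wiv* is /v/, which is a non-sibilant consonant, so the suffix is -ben, giving *wivben*.
*fizoz*: final sound = /z/, a sibilant → -ibi → *fizozibi*.
*a* — final sound /a/ (a vowel) → -a → *aa*.

wivben, fizozibi, aa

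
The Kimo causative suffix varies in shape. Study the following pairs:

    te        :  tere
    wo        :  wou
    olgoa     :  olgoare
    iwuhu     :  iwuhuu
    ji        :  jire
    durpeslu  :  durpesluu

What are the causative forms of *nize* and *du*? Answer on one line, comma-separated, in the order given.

nizere, duu

The alternation tracks the last vowel of the stem — -u when the last vowel of the stem is a rounded vowel (*wo*, *iwuhu*, *durpeslu*); -re when the last vowel of the stem is an unrounded vowel (*te*, *olgoa*, *ji*).
Since the last vowel of *nize* is /e/ (an unrounded vowel), it takes -re, giving *nizere*.
The last vowel of *du* is /u/, which is a rounded vowel, so the suffix is -u, giving *duu*.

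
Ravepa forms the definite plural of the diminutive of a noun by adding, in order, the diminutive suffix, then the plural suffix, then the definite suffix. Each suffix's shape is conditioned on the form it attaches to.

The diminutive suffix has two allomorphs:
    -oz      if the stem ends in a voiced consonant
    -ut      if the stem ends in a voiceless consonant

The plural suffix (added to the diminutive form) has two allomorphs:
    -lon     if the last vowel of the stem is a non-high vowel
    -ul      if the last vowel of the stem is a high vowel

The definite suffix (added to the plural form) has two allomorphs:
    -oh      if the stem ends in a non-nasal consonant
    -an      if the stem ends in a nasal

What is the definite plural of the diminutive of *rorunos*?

rorunosutuloh

Since the final consonant of *rorunos* is /s/ (voiceless), it takes -ut, giving *rorunosut*.
The diminutive form *rorunosut*: last vowel = /u/, a high vowel → -ul → *rorunosutul*.
Since the final consonant of the plural form *rorunosutul* is /l/ (non-nasal), it takes -oh, giving *rorunosutuloh*.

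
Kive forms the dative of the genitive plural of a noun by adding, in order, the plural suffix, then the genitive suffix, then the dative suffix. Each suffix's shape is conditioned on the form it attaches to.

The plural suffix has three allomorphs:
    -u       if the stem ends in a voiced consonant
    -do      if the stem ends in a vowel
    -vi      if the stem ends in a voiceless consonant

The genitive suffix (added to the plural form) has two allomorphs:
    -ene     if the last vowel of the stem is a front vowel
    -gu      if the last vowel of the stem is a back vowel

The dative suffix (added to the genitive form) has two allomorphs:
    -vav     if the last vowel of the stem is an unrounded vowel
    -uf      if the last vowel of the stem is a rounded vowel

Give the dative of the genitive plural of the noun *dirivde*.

The final sound of *dirivde* is /e/, which is a vowel, so the plural suffix is -do, giving *dirivdedo*.
The plural form *dirivdedo*: last vowel = /o/, a back vowel → -gu → *dirivdedogu*.
The genitive form *dirivdedogu* — last vowel /u/ (a rounded vowel) → -uf → *dirivdedoguuf*.

dirivdedoguuf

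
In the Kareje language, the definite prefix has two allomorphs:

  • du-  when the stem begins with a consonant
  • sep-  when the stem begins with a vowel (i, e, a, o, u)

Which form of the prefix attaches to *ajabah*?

sep-

*ajabah* — first sound /a/ (a vowel) → sep-.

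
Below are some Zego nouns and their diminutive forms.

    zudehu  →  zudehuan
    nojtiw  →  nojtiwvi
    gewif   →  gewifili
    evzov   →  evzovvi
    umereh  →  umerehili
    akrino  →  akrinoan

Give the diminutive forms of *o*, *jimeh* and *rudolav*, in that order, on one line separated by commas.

oan, jimehili, rudolavvi

The alternation tracks the final sound of the stem — -ili when the stem ends in a voiceless consonant (*gewif*, *umereh*); -vi when the stem ends in a voiced consonant (*nojtiw*, *evzov*); -an when the stem ends in a vowel (*zudehu*, *akrino*).
Since the final sound of *o* is /o/ (a vowel), it takes -an, giving *oan*.
*jimeh* — final sound /h/ (a voiceless consonant) → -ili → *jimehili*.
*rudolav*: final sound = /v/, a voiced consonant → -vi → *rudolavvi*.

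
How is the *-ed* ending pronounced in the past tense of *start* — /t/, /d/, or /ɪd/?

/ɪd/

The stem *start* ends in /t/ or /d/.
The -ed suffix is realized as /ɪd/ after /t, d/; as /t/ after other voiceless consonants; and as /d/ after other voiced sounds.
So -ed on *start* is pronounced /ɪd/.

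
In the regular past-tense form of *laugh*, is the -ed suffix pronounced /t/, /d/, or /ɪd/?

/t/

The stem *laugh* ends in a voiceless consonant other than /t/.
The -ed suffix is realized as /ɪd/ after /t, d/; as /t/ after other voiceless consonants; and as /d/ after other voiced sounds.
So -ed on *laugh* is pronounced /t/.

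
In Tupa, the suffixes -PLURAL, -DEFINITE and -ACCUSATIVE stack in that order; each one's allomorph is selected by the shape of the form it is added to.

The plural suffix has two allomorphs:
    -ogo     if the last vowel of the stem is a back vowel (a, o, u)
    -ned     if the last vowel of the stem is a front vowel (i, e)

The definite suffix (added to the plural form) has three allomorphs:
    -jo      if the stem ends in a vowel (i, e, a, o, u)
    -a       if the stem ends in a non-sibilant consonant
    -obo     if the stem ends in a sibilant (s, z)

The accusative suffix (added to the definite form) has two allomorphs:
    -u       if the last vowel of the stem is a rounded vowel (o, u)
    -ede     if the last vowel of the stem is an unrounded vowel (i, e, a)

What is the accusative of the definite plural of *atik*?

Since the last vowel of *atik* is /i/ (a front vowel), it takes -ned, giving *atikned*.
Since the final sound of the plural form *atikned* is /d/ (a non-sibilant consonant), it takes -a, giving *atikneda*.
The definite form *atikneda* — last vowel /a/ (an unrounded vowel) → -ede → *atiknedaede*.

atiknedaede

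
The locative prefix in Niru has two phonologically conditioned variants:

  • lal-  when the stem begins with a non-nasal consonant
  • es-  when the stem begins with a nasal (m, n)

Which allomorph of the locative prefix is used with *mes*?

es-

The first consonant of *mes* is /m/, which is a nasal, so the prefix is es-.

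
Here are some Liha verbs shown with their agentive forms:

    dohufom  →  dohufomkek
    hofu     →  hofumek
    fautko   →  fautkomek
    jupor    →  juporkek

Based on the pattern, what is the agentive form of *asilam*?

The pattern is consonant vs. vowel: -kek when the stem ends in a consonant (*dohufom*, *jupor*); -mek when the stem ends in a vowel (*hofu*, *fautko*).
*asilam* — final sound /m/ (a consonant) → -kek → *asilamkek*.

asilamkek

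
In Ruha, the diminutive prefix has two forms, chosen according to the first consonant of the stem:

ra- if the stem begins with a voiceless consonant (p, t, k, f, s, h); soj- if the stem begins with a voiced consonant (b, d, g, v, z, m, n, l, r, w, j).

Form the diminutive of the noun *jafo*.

*jafo*: first consonant = /j/, voiced → soj- → *sojjafo*.

sojjafo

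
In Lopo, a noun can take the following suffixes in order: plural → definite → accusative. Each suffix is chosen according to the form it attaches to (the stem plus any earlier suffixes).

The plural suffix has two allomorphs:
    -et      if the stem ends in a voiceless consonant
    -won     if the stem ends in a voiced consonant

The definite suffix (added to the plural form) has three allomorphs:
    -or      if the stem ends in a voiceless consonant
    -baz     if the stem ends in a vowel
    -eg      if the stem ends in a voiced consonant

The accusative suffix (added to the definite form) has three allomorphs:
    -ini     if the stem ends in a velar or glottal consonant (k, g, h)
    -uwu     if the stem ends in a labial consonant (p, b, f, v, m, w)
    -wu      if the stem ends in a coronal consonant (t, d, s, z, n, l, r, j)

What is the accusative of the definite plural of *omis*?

omisetorwu

*omis* — final consonant /s/ (voiceless) → -et → *omiset*.
Since the final sound of the plural form *omiset* is /t/ (a voiceless consonant), it takes -or, giving *omisetor*.
The final consonant of the definite form *omisetor* is /r/, which is coronal, so the accusative suffix is -wu, giving *omisetorwu*.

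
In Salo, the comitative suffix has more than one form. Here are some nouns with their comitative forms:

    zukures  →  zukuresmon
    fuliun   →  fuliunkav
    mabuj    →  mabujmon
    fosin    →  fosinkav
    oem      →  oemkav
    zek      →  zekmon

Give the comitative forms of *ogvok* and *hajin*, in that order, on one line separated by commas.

ogvokmon, hajinkav

The alternation tracks the final consonant of the stem — -kav when the stem ends in a nasal (*fuliun*, *fosin*, *oem*); -mon when the stem ends in a non-nasal consonant (*zukures*, *mabuj*, *zek*).
The final consonant of *ogvok* is /k/, which is non-nasal, so the suffix is -mon, giving *ogvokmon*.
*hajin* — final consonant /n/ (a nasal) → -kav → *hajinkav*.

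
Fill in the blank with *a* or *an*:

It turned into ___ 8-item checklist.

The indefinite article is chosen by the initial *sound* of the following word, not its spelling.
The number *8* is spoken "eight", beginning with /eɪt/ — a vowel sound.
So the article is *an*: It turned into an 8-item checklist.

an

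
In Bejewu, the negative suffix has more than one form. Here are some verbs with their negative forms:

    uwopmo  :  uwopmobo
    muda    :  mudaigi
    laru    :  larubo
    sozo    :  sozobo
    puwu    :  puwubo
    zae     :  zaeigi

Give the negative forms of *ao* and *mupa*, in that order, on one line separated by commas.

aobo, mupaigi

The alternation tracks the last vowel of the stem — -bo when the last vowel of the stem is a rounded vowel (*uwopmo*, *laru*, *sozo*, *puwu*); -igi when the last vowel of the stem is an unrounded vowel (*muda*, *zae*).
*ao* — last vowel /o/ (a rounded vowel) → -bo → *aobo*.
*mupa*: last vowel = /a/, an unrounded vowel → -igi → *mupaigi*.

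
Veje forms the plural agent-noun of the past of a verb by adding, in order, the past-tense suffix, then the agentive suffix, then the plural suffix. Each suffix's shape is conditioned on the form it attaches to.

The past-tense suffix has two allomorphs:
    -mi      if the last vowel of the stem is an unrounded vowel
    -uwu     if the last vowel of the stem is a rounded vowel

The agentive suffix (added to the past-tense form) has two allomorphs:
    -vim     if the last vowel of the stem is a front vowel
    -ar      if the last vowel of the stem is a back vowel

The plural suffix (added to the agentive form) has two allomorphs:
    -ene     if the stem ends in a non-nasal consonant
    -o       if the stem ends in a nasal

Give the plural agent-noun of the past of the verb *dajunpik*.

The last vowel of *dajunpik* is /i/, which is an unrounded vowel, so the past-tense suffix is -mi, giving *dajunpikmi*.
The past-tense form *dajunpikmi* — last vowel /i/ (a front vowel) → -vim → *dajunpikmivim*.
The agentive form *dajunpikmivim*: final consonant = /m/, a nasal → -o → *dajunpikmivimo*.

dajunpikmivimo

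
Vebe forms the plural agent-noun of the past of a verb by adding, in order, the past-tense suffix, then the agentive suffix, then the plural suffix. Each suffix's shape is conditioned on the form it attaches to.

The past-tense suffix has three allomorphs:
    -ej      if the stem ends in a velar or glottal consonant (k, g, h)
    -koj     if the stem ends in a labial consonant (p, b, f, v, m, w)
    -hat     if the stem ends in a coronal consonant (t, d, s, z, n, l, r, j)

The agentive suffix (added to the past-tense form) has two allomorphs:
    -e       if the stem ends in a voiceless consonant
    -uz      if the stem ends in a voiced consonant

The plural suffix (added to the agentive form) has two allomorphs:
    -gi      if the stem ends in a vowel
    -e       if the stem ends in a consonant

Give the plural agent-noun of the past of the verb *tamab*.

*tamab*: final consonant = /b/, labial → -koj → *tamabkoj*.
The past-tense form *tamabkoj*: final consonant = /j/, voiced → -uz → *tamabkojuz*.
The agentive form *tamabkojuz* — final sound /z/ (a consonant) → -e → *tamabkojuze*.

tamabkojuze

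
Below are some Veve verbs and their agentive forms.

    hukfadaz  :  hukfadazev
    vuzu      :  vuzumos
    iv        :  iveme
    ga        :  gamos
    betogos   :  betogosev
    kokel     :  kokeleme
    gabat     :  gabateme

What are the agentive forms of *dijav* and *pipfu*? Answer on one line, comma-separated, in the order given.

dijaveme, pipfumos

Looking at the final sound of each stem: -ev when the stem ends in a sibilant (*hukfadaz*, *betogos*); -eme when the stem ends in a non-sibilant consonant (*iv*, *kokel*, *gabat*); -mos when the stem ends in a vowel (*vuzu*, *ga*).
The final sound of *dijav* is /v/, which is a non-sibilant consonant, so the suffix is -eme, giving *dijaveme*.
The final sound of *pipfu* is /u/, which is a vowel, so the suffix is -mos, giving *pipfumos*.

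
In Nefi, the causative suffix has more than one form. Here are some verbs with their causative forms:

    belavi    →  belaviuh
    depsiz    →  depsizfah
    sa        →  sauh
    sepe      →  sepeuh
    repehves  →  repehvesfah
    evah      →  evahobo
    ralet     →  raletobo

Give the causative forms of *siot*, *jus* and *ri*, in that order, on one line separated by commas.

siotobo, jusfah, riuh

The pattern is sibilance of the final sound: -fah when the stem ends in a sibilant (*depsiz*, *repehves*); -obo when the stem ends in a non-sibilant consonant (*evah*, *ralet*); -uh when the stem ends in a vowel (*belavi*, *sa*, *sepe*).
*siot* — final sound /t/ (a non-sibilant consonant) → -obo → *siotobo*.
*jus*: final sound = /s/, a sibilant → -fah → *jusfah*.
*ri* — final sound /i/ (a vowel) → -uh → *riuh*.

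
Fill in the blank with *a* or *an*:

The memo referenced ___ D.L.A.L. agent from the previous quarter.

The indefinite article is chosen by the initial *sound* of the following word, not its spelling.
The initialism *D.L.A.L.* is read letter by letter; the first letter, D, is pronounced /diː/, which begins with a consonant sound.
So the article is *a*: The memo referenced a D.L.A.L. agent from the previous quarter.

a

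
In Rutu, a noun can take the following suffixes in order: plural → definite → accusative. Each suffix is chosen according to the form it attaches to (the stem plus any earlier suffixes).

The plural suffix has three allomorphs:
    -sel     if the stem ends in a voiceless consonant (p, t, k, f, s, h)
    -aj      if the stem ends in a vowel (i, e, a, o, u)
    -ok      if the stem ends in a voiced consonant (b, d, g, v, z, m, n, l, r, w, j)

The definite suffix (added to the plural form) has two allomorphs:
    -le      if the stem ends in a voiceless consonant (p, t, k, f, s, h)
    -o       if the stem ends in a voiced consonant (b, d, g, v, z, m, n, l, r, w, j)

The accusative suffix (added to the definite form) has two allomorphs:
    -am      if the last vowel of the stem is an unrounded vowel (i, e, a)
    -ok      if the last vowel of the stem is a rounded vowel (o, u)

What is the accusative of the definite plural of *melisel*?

Since the final sound of *melisel* is /l/ (a voiced consonant), it takes -ok, giving *meliselok*.
The plural form *meliselok*: final consonant = /k/, voiceless → -le → *meliselokle*.
The definite form *meliselokle* — last vowel /e/ (an unrounded vowel) → -am → *meliselokleam*.

meliselokleam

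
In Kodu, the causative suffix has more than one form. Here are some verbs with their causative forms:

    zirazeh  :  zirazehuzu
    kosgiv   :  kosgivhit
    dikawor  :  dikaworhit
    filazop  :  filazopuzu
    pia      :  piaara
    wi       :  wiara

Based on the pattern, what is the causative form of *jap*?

The suffix is conditioned by the final sound: -uzu when the stem ends in a voiceless consonant (*zirazeh*, *filazop*); -hit when the stem ends in a voiced consonant (*kosgiv*, *dikawor*); -ara when the stem ends in a vowel (*pia*, *wi*).
*jap*: final sound = /p/, a voiceless consonant → -uzu → *japuzu*.

japuzu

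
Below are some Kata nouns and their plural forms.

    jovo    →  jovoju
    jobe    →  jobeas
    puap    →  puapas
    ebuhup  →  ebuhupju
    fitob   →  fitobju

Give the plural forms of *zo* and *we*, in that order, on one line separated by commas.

The pattern is rounding harmony: -ju when the last vowel of the stem is a rounded vowel (*jovo*, *ebuhup*, *fitob*); -as when the last vowel of the stem is an unrounded vowel (*jobe*, *puap*).
The last vowel of *zo* is /o/, which is a rounded vowel, so the suffix is -ju, giving *zoju*.
Since the last vowel of *we* is /e/ (an unrounded vowel), it takes -as, giving *weas*.

zoju, weas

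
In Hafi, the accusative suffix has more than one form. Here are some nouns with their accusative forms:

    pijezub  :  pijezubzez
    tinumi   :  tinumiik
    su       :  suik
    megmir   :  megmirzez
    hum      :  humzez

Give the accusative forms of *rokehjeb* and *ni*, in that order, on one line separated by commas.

The alternation tracks the final sound of the stem — -zez when the stem ends in a consonant (*pijezub*, *megmir*, *hum*); -ik when the stem ends in a vowel (*tinumi*, *su*).
*rokehjeb*: final sound = /b/, a consonant → -zez → *rokehjebzez*.
*ni* — final sound /i/ (a vowel) → -ik → *niik*.

rokehjebzez, niik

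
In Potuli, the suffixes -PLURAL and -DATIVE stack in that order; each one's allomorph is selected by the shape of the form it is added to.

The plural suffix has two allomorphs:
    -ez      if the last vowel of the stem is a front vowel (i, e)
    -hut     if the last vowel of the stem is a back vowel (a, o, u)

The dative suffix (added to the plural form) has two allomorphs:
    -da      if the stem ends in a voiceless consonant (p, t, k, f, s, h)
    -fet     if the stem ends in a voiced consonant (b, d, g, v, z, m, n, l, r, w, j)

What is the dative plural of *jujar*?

Since the last vowel of *jujar* is /a/ (a back vowel), it takes -hut, giving *jujarhut*.
Since the final consonant of the plural form *jujarhut* is /t/ (voiceless), it takes -da, giving *jujarhutda*.

jujarhutda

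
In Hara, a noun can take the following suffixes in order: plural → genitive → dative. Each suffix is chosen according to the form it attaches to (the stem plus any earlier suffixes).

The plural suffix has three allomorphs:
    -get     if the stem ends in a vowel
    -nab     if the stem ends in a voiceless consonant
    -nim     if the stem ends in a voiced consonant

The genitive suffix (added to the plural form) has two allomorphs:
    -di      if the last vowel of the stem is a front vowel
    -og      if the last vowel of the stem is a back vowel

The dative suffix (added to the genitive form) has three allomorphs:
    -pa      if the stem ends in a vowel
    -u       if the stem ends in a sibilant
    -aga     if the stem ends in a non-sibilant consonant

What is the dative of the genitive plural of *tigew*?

tigewnimdipa

The final sound of *tigew* is /w/, which is a voiced consonant, so the plural suffix is -nim, giving *tigewnim*.
The plural form *tigewnim*: last vowel = /i/, a front vowel → -di → *tigewnimdi*.
Since the final sound of the genitive form *tigewnimdi* is /i/ (a vowel), it takes -pa, giving *tigewnimdipa*.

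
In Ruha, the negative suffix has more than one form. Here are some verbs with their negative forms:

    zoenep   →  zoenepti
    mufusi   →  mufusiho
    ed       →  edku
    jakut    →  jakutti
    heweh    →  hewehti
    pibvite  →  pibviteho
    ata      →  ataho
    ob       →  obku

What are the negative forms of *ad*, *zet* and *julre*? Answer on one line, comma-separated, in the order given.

The suffix is conditioned by the final sound: -ti when the stem ends in a voiceless consonant (*zoenep*, *jakut*, *heweh*); -ku when the stem ends in a voiced consonant (*ed*, *ob*); -ho when the stem ends in a vowel (*mufusi*, *pibvite*, *ata*).
*ad*: final sound = /d/, a voiced consonant → -ku → *adku*.
The final sound of *zet* is /t/, which is a voiceless consonant, so the suffix is -ti, giving *zetti*.
Since the final sound of *julre* is /e/ (a vowel), it takes -ho, giving *julreho*.

adku, zetti, julreho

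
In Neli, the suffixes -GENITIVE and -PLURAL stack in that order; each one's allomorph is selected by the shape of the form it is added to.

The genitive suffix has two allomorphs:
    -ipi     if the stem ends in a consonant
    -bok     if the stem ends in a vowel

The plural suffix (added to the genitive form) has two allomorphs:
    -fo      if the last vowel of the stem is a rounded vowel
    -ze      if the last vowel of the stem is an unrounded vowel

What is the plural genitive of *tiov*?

The final sound of *tiov* is /v/, which is a consonant, so the genitive suffix is -ipi, giving *tiovipi*.
The last vowel of the genitive form *tiovipi* is /i/, which is an unrounded vowel, so the plural suffix is -ze, giving *tiovipize*.

tiovipize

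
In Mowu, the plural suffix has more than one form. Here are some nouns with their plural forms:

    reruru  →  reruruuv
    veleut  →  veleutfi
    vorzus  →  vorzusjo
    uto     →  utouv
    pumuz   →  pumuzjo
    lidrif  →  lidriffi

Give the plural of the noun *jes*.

Looking at the final sound of each stem: -jo when the stem ends in a sibilant (*vorzus*, *pumuz*); -fi when the stem ends in a non-sibilant consonant (*veleut*, *lidrif*); -uv when the stem ends in a vowel (*reruru*, *uto*).
*jes*: final sound = /s/, a sibilant → -jo → *jesjo*.

jesjo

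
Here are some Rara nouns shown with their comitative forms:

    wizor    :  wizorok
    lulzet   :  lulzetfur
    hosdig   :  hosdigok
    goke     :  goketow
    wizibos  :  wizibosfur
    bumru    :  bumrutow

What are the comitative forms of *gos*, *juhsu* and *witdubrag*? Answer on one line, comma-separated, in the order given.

gosfur, juhsutow, witdubragok

The alternation tracks the final sound of the stem — -fur when the stem ends in a voiceless consonant (*lulzet*, *wizibos*); -ok when the stem ends in a voiced consonant (*wizor*, *hosdig*); -tow when the stem ends in a vowel (*goke*, *bumru*).
Since the final sound of *gos* is /s/ (a voiceless consonant), it takes -fur, giving *gosfur*.
Since the final sound of *juhsu* is /u/ (a vowel), it takes -tow, giving *juhsutow*.
*witdubrag*: final sound = /g/, a voiced consonant → -ok → *witdubragok*.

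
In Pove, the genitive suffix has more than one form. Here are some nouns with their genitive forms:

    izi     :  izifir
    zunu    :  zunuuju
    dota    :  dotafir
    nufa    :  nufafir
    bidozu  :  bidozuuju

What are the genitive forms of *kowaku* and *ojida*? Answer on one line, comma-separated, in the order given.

kowakuuju, ojidafir

The pattern is rounding harmony: -uju when the last vowel of the stem is a rounded vowel (*zunu*, *bidozu*); -fir when the last vowel of the stem is an unrounded vowel (*izi*, *dota*, *nufa*).
*kowaku*: last vowel = /u/, a rounded vowel → -uju → *kowakuuju*.
*ojida*: last vowel = /a/, an unrounded vowel → -fir → *ojidafir*.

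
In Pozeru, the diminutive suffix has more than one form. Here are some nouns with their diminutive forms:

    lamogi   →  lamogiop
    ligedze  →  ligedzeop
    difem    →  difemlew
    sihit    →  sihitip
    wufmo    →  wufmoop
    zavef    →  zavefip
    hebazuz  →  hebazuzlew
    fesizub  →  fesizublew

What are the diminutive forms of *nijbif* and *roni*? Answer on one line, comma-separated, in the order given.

The pattern is voicing of the final sound: -ip when the stem ends in a voiceless consonant (*sihit*, *zavef*); -lew when the stem ends in a voiced consonant (*difem*, *hebazuz*, *fesizub*); -op when the stem ends in a vowel (*lamogi*, *ligedze*, *wufmo*).
The final sound of *nijbif* is /f/, which is a voiceless consonant, so the suffix is -ip, giving *nijbifip*.
*roni* — final sound /i/ (a vowel) → -op → *roniop*.

nijbifip, roniop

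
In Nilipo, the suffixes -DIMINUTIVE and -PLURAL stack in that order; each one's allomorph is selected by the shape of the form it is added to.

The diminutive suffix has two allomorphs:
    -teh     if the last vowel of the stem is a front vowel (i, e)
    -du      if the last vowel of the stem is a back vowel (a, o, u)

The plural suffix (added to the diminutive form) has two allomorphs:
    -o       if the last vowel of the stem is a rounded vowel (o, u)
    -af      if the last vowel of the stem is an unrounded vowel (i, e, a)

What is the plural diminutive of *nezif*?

neziftehaf

*nezif*: last vowel = /i/, a front vowel → -teh → *nezifteh*.
Since the last vowel of the diminutive form *nezifteh* is /e/ (an unrounded vowel), it takes -af, giving *neziftehaf*.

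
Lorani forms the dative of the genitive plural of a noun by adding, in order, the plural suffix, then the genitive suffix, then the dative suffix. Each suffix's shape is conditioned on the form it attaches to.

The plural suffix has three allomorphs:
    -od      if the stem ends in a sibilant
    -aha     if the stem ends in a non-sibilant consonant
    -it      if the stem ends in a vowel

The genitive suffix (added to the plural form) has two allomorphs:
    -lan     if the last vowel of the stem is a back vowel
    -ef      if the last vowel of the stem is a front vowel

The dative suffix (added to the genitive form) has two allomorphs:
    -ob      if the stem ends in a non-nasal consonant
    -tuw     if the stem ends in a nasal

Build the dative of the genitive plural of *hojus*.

hojusodlantuw

*hojus* — final sound /s/ (a sibilant) → -od → *hojusod*.
The plural form *hojusod*: last vowel = /o/, a back vowel → -lan → *hojusodlan*.
The genitive form *hojusodlan*: final consonant = /n/, a nasal → -tuw → *hojusodlantuw*.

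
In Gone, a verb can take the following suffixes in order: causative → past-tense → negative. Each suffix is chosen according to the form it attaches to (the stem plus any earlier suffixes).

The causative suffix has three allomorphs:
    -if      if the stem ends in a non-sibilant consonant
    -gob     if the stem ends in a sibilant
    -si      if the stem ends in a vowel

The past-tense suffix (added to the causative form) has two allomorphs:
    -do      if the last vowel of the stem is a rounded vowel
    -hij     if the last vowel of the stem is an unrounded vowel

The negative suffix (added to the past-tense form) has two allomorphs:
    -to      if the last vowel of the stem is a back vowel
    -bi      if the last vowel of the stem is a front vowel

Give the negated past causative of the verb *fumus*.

fumusgobdoto

*fumus* — final sound /s/ (a sibilant) → -gob → *fumusgob*.
The last vowel of the causative form *fumusgob* is /o/, which is a rounded vowel, so the past-tense suffix is -do, giving *fumusgobdo*.
The past-tense form *fumusgobdo* — last vowel /o/ (a back vowel) → -to → *fumusgobdoto*.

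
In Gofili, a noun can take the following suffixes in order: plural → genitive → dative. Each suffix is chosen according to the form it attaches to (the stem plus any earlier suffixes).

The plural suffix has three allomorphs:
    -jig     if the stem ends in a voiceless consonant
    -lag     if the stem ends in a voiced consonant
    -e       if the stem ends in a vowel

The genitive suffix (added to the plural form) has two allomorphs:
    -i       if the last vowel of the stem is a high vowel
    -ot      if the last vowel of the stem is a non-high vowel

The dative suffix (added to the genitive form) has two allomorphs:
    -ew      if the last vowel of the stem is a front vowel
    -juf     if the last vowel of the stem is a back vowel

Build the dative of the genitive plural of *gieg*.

Since the final sound of *gieg* is /g/ (a voiced consonant), it takes -lag, giving *gieglag*.
The last vowel of the plural form *gieglag* is /a/, which is a non-high vowel, so the genitive suffix is -ot, giving *gieglagot*.
The genitive form *gieglagot* — last vowel /o/ (a back vowel) → -juf → *gieglagotjuf*.

gieglagotjuf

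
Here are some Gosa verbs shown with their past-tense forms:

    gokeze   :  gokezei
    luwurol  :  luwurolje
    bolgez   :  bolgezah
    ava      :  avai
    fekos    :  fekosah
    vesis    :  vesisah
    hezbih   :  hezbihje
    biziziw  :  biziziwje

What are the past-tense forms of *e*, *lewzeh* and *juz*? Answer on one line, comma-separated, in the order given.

Looking at the final sound of each stem: -ah when the stem ends in a sibilant (*bolgez*, *fekos*, *vesis*); -je when the stem ends in a non-sibilant consonant (*luwurol*, *hezbih*, *biziziw*); -i when the stem ends in a vowel (*gokeze*, *ava*).
Since the final sound of *e* is /e/ (a vowel), it takes -i, giving *ei*.
*lewzeh* — final sound /h/ (a non-sibilant consonant) → -je → *lewzehje*.
The final sound of *juz* is /z/, which is a sibilant, so the suffix is -ah, giving *juzah*.

ei, lewzehje, juzah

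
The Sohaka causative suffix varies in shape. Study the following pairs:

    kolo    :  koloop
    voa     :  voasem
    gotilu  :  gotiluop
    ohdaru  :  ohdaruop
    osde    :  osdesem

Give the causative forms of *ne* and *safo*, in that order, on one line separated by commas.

Looking at the last vowel of each stem: -op when the last vowel of the stem is a rounded vowel (*kolo*, *gotilu*, *ohdaru*); -sem when the last vowel of the stem is an unrounded vowel (*voa*, *osde*).
*ne* — last vowel /e/ (an unrounded vowel) → -sem → *nesem*.
*safo*: last vowel = /o/, a rounded vowel → -op → *safoop*.

nesem, safoop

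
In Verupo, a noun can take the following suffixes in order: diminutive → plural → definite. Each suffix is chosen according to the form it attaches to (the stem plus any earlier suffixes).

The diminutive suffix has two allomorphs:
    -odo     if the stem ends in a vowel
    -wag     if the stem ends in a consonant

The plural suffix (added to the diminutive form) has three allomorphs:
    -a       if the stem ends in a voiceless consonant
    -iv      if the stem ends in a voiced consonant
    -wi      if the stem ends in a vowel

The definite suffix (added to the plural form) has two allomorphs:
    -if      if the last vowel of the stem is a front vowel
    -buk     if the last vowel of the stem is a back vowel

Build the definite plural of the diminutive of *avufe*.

avufeodowiif

The final sound of *avufe* is /e/, which is a vowel, so the diminutive suffix is -odo, giving *avufeodo*.
The final sound of the diminutive form *avufeodo* is /o/, which is a vowel, so the plural suffix is -wi, giving *avufeodowi*.
The last vowel of the plural form *avufeodowi* is /i/, which is a front vowel, so the definite suffix is -if, giving *avufeodowiif*.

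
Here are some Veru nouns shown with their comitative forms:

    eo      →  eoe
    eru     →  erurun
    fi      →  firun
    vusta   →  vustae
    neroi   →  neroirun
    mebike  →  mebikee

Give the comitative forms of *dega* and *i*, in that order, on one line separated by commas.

The alternation tracks the last vowel of the stem — -run when the last vowel of the stem is a high vowel (*eru*, *fi*, *neroi*); -e when the last vowel of the stem is a non-high vowel (*eo*, *vusta*, *mebike*).
*dega*: last vowel = /a/, a non-high vowel → -e → *degae*.
Since the last vowel of *i* is /i/ (a high vowel), it takes -run, giving *irun*.

degae, irun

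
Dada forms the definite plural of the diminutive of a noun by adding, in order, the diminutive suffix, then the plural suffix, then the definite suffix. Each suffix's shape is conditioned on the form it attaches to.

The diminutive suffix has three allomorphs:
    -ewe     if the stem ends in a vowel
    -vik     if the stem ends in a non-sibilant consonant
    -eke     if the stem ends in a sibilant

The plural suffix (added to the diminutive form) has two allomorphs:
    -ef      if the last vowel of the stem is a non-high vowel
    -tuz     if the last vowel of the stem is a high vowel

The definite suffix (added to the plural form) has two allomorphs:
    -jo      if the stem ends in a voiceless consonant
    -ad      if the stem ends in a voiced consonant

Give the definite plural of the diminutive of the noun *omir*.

omirviktuzad

*omir*: final sound = /r/, a non-sibilant consonant → -vik → *omirvik*.
Since the last vowel of the diminutive form *omirvik* is /i/ (a high vowel), it takes -tuz, giving *omirviktuz*.
The plural form *omirviktuz*: final consonant = /z/, voiced → -ad → *omirviktuzad*.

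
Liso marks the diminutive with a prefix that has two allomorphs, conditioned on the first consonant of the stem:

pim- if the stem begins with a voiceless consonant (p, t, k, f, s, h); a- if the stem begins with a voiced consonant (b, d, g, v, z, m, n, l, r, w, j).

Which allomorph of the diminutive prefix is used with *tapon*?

*tapon* — first consonant /t/ (voiceless) → pim-.

pim-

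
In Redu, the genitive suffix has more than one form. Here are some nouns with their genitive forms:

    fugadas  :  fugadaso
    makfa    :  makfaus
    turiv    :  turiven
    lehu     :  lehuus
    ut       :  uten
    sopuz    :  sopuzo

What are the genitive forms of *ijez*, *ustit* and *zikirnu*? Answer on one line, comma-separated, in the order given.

ijezo, ustiten, zikirnuus

The suffix is conditioned by the final sound: -o when the stem ends in a sibilant (*fugadas*, *sopuz*); -en when the stem ends in a non-sibilant consonant (*turiv*, *ut*); -us when the stem ends in a vowel (*makfa*, *lehu*).
Since the final sound of *ijez* is /z/ (a sibilant), it takes -o, giving *ijezo*.
Since the final sound of *ustit* is /t/ (a non-sibilant consonant), it takes -en, giving *ustiten*.
*zikirnu*: final sound = /u/, a vowel → -us → *zikirnuus*.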